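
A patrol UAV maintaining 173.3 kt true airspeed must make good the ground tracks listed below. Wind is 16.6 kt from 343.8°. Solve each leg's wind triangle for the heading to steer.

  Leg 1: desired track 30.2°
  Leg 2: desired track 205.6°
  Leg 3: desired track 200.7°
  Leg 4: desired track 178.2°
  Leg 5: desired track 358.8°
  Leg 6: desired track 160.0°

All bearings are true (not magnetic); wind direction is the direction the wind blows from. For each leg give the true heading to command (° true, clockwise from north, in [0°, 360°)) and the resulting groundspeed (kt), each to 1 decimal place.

Leg 1: heading=26.2°, groundspeed=161.4 kt
Leg 2: heading=209.3°, groundspeed=185.3 kt
Leg 3: heading=204.0°, groundspeed=186.3 kt
Leg 4: heading=179.6°, groundspeed=189.3 kt
Leg 5: heading=357.4°, groundspeed=157.2 kt
Leg 6: heading=159.6°, groundspeed=189.9 kt

Leg 1: desired track 30.2°; wind correction -4.0° → command heading 26.2°, groundspeed 161.4 kt
Leg 2: desired track 205.6°; wind correction +3.7° → command heading 209.3°, groundspeed 185.3 kt
Leg 3: desired track 200.7°; wind correction +3.3° → command heading 204.0°, groundspeed 186.3 kt
Leg 4: desired track 178.2°; wind correction +1.4° → command heading 179.6°, groundspeed 189.3 kt
Leg 5: desired track 358.8°; wind correction -1.4° → command heading 357.4°, groundspeed 157.2 kt
Leg 6: desired track 160.0°; wind correction -0.4° → command heading 159.6°, groundspeed 189.9 kt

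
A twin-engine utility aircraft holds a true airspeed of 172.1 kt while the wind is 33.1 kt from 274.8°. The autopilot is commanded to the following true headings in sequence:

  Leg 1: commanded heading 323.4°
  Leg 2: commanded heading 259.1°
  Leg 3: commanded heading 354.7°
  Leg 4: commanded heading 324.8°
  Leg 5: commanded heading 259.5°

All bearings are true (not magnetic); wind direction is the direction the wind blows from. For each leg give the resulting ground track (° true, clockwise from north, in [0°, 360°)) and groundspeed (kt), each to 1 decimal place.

Leg 1: track=332.8°, groundspeed=152.2 kt
Leg 2: track=255.4°, groundspeed=140.5 kt
Leg 3: track=5.8°, groundspeed=169.5 kt
Leg 4: track=334.3°, groundspeed=152.9 kt
Leg 5: track=255.9°, groundspeed=140.4 kt

Leg 1: heading 323.4°; drift +9.4° → track 332.8°, groundspeed 152.2 kt
Leg 2: heading 259.1°; drift -3.7° → track 255.4°, groundspeed 140.5 kt
Leg 3: heading 354.7°; drift +11.1° → track 5.8°, groundspeed 169.5 kt
Leg 4: heading 324.8°; drift +9.5° → track 334.3°, groundspeed 152.9 kt
Leg 5: heading 259.5°; drift -3.6° → track 255.9°, groundspeed 140.4 kt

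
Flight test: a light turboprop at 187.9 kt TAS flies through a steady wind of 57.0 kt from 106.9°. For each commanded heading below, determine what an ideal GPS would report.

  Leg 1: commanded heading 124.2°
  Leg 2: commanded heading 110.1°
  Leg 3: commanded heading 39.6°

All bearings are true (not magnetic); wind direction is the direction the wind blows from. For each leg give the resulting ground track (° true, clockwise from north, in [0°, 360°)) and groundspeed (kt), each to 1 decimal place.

Leg 1: heading 124.2°; drift +7.2° → track 131.4°, groundspeed 134.6 kt
Leg 2: heading 110.1°; drift +1.4° → track 111.5°, groundspeed 131.0 kt
Leg 3: heading 39.6°; drift -17.6° → track 22.0°, groundspeed 174.0 kt

Leg 1: track=131.4°, groundspeed=134.6 kt
Leg 2: track=111.5°, groundspeed=131.0 kt
Leg 3: track=22.0°, groundspeed=174.0 kt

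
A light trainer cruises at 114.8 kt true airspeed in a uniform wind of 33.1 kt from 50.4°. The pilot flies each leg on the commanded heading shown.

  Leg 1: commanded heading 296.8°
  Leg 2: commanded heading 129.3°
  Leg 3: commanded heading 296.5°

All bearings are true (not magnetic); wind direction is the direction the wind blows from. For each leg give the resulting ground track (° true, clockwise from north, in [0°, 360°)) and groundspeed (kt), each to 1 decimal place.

Leg 1: heading 296.8°; drift -13.3° → track 283.5°, groundspeed 131.6 kt
Leg 2: heading 129.3°; drift +16.7° → track 146.0°, groundspeed 113.2 kt
Leg 3: heading 296.5°; drift -13.3° → track 283.2°, groundspeed 131.7 kt

Leg 1: track=283.5°, groundspeed=131.6 kt
Leg 2: track=146.0°, groundspeed=113.2 kt
Leg 3: track=283.2°, groundspeed=131.7 kt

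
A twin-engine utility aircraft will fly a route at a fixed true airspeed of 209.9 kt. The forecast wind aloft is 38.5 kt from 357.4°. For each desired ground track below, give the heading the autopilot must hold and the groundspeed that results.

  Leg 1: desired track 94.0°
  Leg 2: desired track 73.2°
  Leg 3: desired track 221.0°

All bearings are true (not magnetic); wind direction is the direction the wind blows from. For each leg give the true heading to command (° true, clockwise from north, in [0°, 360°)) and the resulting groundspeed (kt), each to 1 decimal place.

Leg 1: heading=83.5°, groundspeed=210.8 kt
Leg 2: heading=63.0°, groundspeed=197.1 kt
Leg 3: heading=228.3°, groundspeed=236.1 kt

Leg 1: desired track 94.0°; wind correction -10.5° → command heading 83.5°, groundspeed 210.8 kt
Leg 2: desired track 73.2°; wind correction -10.2° → command heading 63.0°, groundspeed 197.1 kt
Leg 3: desired track 221.0°; wind correction +7.3° → command heading 228.3°, groundspeed 236.1 kt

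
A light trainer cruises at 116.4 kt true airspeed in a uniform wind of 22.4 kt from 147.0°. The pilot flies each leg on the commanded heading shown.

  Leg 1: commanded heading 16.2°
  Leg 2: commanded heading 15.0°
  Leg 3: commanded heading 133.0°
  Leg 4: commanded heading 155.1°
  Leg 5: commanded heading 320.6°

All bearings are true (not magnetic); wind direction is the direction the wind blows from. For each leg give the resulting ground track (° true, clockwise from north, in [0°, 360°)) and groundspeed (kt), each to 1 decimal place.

Leg 1: heading 16.2°; drift -7.4° → track 8.8°, groundspeed 132.1 kt
Leg 2: heading 15.0°; drift -7.2° → track 7.8°, groundspeed 132.4 kt
Leg 3: heading 133.0°; drift -3.3° → track 129.7°, groundspeed 94.8 kt
Leg 4: heading 155.1°; drift +1.9° → track 157.0°, groundspeed 94.3 kt
Leg 5: heading 320.6°; drift +1.0° → track 321.6°, groundspeed 138.7 kt

Leg 1: track=8.8°, groundspeed=132.1 kt
Leg 2: track=7.8°, groundspeed=132.4 kt
Leg 3: track=129.7°, groundspeed=94.8 kt
Leg 4: track=157.0°, groundspeed=94.3 kt
Leg 5: track=321.6°, groundspeed=138.7 kt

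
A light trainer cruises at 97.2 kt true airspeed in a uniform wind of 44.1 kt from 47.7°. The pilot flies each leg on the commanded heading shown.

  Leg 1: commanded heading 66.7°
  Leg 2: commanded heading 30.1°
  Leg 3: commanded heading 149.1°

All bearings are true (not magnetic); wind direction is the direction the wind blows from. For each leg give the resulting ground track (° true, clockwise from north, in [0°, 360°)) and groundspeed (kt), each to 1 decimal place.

Leg 1: track=81.2°, groundspeed=57.3 kt
Leg 2: track=16.5°, groundspeed=56.8 kt
Leg 3: track=171.3°, groundspeed=114.4 kt

Leg 1: heading 66.7°; drift +14.5° → track 81.2°, groundspeed 57.3 kt
Leg 2: heading 30.1°; drift -13.6° → track 16.5°, groundspeed 56.8 kt
Leg 3: heading 149.1°; drift +22.2° → track 171.3°, groundspeed 114.4 kt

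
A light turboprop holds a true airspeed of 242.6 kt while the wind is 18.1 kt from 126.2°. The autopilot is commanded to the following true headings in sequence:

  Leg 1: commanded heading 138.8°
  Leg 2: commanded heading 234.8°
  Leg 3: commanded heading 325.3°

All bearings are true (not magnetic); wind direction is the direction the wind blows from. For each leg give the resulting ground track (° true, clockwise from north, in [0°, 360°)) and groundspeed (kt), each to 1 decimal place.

Leg 1: track=139.8°, groundspeed=225.0 kt
Leg 2: track=238.8°, groundspeed=249.0 kt
Leg 3: track=324.0°, groundspeed=259.8 kt

Leg 1: heading 138.8°; drift +1.0° → track 139.8°, groundspeed 225.0 kt
Leg 2: heading 234.8°; drift +4.0° → track 238.8°, groundspeed 249.0 kt
Leg 3: heading 325.3°; drift -1.3° → track 324.0°, groundspeed 259.8 kt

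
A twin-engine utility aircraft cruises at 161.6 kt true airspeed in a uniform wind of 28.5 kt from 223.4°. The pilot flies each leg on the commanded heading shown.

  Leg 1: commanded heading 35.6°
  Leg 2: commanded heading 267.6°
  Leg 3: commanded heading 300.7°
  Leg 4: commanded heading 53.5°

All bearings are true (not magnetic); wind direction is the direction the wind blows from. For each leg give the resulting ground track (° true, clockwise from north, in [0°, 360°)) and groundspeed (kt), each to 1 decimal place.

Leg 1: track=36.8°, groundspeed=189.9 kt
Leg 2: track=275.6°, groundspeed=142.6 kt
Leg 3: track=310.8°, groundspeed=157.8 kt
Leg 4: track=52.0°, groundspeed=189.7 kt

Leg 1: heading 35.6°; drift +1.2° → track 36.8°, groundspeed 189.9 kt
Leg 2: heading 267.6°; drift +8.0° → track 275.6°, groundspeed 142.6 kt
Leg 3: heading 300.7°; drift +10.1° → track 310.8°, groundspeed 157.8 kt
Leg 4: heading 53.5°; drift -1.5° → track 52.0°, groundspeed 189.7 kt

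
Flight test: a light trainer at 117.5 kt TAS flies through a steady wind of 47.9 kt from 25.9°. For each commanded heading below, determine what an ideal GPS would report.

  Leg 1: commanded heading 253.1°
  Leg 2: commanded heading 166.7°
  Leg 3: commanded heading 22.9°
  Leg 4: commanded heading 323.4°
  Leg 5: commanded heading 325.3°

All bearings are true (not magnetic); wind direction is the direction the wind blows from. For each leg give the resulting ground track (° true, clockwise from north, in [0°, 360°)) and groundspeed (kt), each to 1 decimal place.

Leg 1: track=239.9°, groundspeed=154.1 kt
Leg 2: track=177.8°, groundspeed=157.6 kt
Leg 3: track=20.8°, groundspeed=69.7 kt
Leg 4: track=299.4°, groundspeed=104.4 kt
Leg 5: track=301.4°, groundspeed=102.8 kt

Leg 1: heading 253.1°; drift -13.2° → track 239.9°, groundspeed 154.1 kt
Leg 2: heading 166.7°; drift +11.1° → track 177.8°, groundspeed 157.6 kt
Leg 3: heading 22.9°; drift -2.1° → track 20.8°, groundspeed 69.7 kt
Leg 4: heading 323.4°; drift -24.0° → track 299.4°, groundspeed 104.4 kt
Leg 5: heading 325.3°; drift -23.9° → track 301.4°, groundspeed 102.8 kt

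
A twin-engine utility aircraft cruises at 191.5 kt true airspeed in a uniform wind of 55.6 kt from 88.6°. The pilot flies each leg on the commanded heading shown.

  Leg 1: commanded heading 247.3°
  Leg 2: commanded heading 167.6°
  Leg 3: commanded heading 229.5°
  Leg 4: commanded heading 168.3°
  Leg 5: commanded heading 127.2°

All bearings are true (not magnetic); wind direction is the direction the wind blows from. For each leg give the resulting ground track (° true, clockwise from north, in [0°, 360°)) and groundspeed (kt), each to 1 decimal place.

Leg 1: heading 247.3°; drift +4.7° → track 252.0°, groundspeed 244.1 kt
Leg 2: heading 167.6°; drift +16.8° → track 184.4°, groundspeed 188.9 kt
Leg 3: heading 229.5°; drift +8.5° → track 238.0°, groundspeed 237.3 kt
Leg 4: heading 168.3°; drift +16.8° → track 185.1°, groundspeed 189.6 kt
Leg 5: heading 127.2°; drift +13.2° → track 140.4°, groundspeed 152.1 kt

Leg 1: track=252.0°, groundspeed=244.1 kt
Leg 2: track=184.4°, groundspeed=188.9 kt
Leg 3: track=238.0°, groundspeed=237.3 kt
Leg 4: track=185.1°, groundspeed=189.6 kt
Leg 5: track=140.4°, groundspeed=152.1 kt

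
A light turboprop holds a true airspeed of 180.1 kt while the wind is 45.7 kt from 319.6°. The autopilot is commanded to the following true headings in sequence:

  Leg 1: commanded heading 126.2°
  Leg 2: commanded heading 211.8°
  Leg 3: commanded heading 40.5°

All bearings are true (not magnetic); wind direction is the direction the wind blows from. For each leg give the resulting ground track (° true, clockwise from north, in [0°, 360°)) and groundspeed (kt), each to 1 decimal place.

Leg 1: heading 126.2°; drift +2.7° → track 128.9°, groundspeed 224.8 kt
Leg 2: heading 211.8°; drift -12.6° → track 199.2°, groundspeed 198.9 kt
Leg 3: heading 40.5°; drift +14.6° → track 55.1°, groundspeed 178.7 kt

Leg 1: track=128.9°, groundspeed=224.8 kt
Leg 2: track=199.2°, groundspeed=198.9 kt
Leg 3: track=55.1°, groundspeed=178.7 kt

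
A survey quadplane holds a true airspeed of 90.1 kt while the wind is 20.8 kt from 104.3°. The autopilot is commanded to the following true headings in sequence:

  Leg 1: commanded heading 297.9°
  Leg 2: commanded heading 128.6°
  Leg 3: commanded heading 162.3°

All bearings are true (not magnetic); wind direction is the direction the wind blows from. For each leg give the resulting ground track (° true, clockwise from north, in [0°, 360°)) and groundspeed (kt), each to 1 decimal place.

Leg 1: track=295.4°, groundspeed=110.4 kt
Leg 2: track=135.5°, groundspeed=71.7 kt
Leg 3: track=174.9°, groundspeed=81.0 kt

Leg 1: heading 297.9°; drift -2.5° → track 295.4°, groundspeed 110.4 kt
Leg 2: heading 128.6°; drift +6.9° → track 135.5°, groundspeed 71.7 kt
Leg 3: heading 162.3°; drift +12.6° → track 174.9°, groundspeed 81.0 kt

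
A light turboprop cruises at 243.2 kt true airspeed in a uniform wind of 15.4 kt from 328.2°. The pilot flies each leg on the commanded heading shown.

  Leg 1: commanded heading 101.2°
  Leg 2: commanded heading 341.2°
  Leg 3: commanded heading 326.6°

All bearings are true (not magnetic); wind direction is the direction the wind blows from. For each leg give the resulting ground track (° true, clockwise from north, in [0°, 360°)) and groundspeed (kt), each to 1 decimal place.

Leg 1: track=103.7°, groundspeed=254.0 kt
Leg 2: track=342.1°, groundspeed=228.2 kt
Leg 3: track=326.5°, groundspeed=227.8 kt

Leg 1: heading 101.2°; drift +2.5° → track 103.7°, groundspeed 254.0 kt
Leg 2: heading 341.2°; drift +0.9° → track 342.1°, groundspeed 228.2 kt
Leg 3: heading 326.6°; drift -0.1° → track 326.5°, groundspeed 227.8 kt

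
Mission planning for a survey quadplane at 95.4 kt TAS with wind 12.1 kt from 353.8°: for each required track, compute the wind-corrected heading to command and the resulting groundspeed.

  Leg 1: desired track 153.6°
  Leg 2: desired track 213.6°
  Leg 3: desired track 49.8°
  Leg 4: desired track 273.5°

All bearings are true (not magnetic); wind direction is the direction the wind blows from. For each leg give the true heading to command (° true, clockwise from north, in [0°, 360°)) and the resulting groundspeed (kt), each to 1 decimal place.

Leg 1: desired track 153.6°; wind correction -2.5° → command heading 151.1°, groundspeed 106.7 kt
Leg 2: desired track 213.6°; wind correction +4.7° → command heading 218.3°, groundspeed 104.4 kt
Leg 3: desired track 49.8°; wind correction -6.0° → command heading 43.8°, groundspeed 88.1 kt
Leg 4: desired track 273.5°; wind correction +7.2° → command heading 280.7°, groundspeed 92.6 kt

Leg 1: heading=151.1°, groundspeed=106.7 kt
Leg 2: heading=218.3°, groundspeed=104.4 kt
Leg 3: heading=43.8°, groundspeed=88.1 kt
Leg 4: heading=280.7°, groundspeed=92.6 kt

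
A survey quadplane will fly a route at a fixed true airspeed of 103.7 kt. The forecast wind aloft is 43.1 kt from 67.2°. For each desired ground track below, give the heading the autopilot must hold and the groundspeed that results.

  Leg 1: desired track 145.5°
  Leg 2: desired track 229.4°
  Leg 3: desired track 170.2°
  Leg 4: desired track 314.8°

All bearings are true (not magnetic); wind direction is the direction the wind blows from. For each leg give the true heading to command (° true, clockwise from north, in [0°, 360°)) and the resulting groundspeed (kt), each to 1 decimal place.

Leg 1: heading=121.5°, groundspeed=86.0 kt
Leg 2: heading=222.1°, groundspeed=143.9 kt
Leg 3: heading=146.3°, groundspeed=104.5 kt
Leg 4: heading=337.4°, groundspeed=112.2 kt

Leg 1: desired track 145.5°; wind correction -24.0° → command heading 121.5°, groundspeed 86.0 kt
Leg 2: desired track 229.4°; wind correction -7.3° → command heading 222.1°, groundspeed 143.9 kt
Leg 3: desired track 170.2°; wind correction -23.9° → command heading 146.3°, groundspeed 104.5 kt
Leg 4: desired track 314.8°; wind correction +22.6° → command heading 337.4°, groundspeed 112.2 kt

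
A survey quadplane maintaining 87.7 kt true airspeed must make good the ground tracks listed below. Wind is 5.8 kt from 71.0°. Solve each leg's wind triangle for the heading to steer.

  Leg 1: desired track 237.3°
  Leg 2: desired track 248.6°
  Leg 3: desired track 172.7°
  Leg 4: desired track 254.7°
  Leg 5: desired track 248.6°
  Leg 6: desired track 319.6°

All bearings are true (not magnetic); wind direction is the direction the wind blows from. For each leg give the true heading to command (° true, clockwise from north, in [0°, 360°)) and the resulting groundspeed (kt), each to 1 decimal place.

Leg 1: desired track 237.3°; wind correction -0.9° → command heading 236.4°, groundspeed 93.3 kt
Leg 2: desired track 248.6°; wind correction -0.2° → command heading 248.4°, groundspeed 93.5 kt
Leg 3: desired track 172.7°; wind correction -3.7° → command heading 169.0°, groundspeed 88.7 kt
Leg 4: desired track 254.7°; wind correction +0.2° → command heading 254.9°, groundspeed 93.5 kt
Leg 5: desired track 248.6°; wind correction -0.2° → command heading 248.4°, groundspeed 93.5 kt
Leg 6: desired track 319.6°; wind correction +3.5° → command heading 323.1°, groundspeed 89.6 kt

Leg 1: heading=236.4°, groundspeed=93.3 kt
Leg 2: heading=248.4°, groundspeed=93.5 kt
Leg 3: heading=169.0°, groundspeed=88.7 kt
Leg 4: heading=254.9°, groundspeed=93.5 kt
Leg 5: heading=248.4°, groundspeed=93.5 kt
Leg 6: heading=323.1°, groundspeed=89.6 kt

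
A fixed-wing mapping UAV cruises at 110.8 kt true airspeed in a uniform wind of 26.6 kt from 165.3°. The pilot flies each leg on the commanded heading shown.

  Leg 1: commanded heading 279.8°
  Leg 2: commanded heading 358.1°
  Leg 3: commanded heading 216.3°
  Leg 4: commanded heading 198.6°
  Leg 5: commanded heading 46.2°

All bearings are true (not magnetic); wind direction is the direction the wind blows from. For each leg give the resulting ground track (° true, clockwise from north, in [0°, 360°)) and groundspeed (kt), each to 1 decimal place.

Leg 1: heading 279.8°; drift +11.2° → track 291.0°, groundspeed 124.2 kt
Leg 2: heading 358.1°; drift -2.5° → track 355.6°, groundspeed 136.9 kt
Leg 3: heading 216.3°; drift +12.4° → track 228.7°, groundspeed 96.3 kt
Leg 4: heading 198.6°; drift +9.4° → track 208.0°, groundspeed 89.8 kt
Leg 5: heading 46.2°; drift -10.6° → track 35.6°, groundspeed 125.9 kt

Leg 1: track=291.0°, groundspeed=124.2 kt
Leg 2: track=355.6°, groundspeed=136.9 kt
Leg 3: track=228.7°, groundspeed=96.3 kt
Leg 4: track=208.0°, groundspeed=89.8 kt
Leg 5: track=35.6°, groundspeed=125.9 kt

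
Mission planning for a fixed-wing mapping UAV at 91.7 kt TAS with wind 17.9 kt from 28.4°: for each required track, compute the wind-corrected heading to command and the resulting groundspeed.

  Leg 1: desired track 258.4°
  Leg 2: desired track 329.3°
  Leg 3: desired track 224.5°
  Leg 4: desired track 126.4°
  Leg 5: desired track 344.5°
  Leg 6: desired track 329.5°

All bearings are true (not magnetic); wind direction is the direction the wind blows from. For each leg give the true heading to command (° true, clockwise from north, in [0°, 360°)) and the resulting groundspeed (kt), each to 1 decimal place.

Leg 1: desired track 258.4°; wind correction +8.6° → command heading 267.0°, groundspeed 102.2 kt
Leg 2: desired track 329.3°; wind correction +9.6° → command heading 338.9°, groundspeed 81.2 kt
Leg 3: desired track 224.5°; wind correction +3.1° → command heading 227.6°, groundspeed 108.8 kt
Leg 4: desired track 126.4°; wind correction -11.1° → command heading 115.3°, groundspeed 92.5 kt
Leg 5: desired track 344.5°; wind correction +7.8° → command heading 352.3°, groundspeed 78.0 kt
Leg 6: desired track 329.5°; wind correction +9.6° → command heading 339.1°, groundspeed 81.2 kt

Leg 1: heading=267.0°, groundspeed=102.2 kt
Leg 2: heading=338.9°, groundspeed=81.2 kt
Leg 3: heading=227.6°, groundspeed=108.8 kt
Leg 4: heading=115.3°, groundspeed=92.5 kt
Leg 5: heading=352.3°, groundspeed=78.0 kt
Leg 6: heading=339.1°, groundspeed=81.2 kt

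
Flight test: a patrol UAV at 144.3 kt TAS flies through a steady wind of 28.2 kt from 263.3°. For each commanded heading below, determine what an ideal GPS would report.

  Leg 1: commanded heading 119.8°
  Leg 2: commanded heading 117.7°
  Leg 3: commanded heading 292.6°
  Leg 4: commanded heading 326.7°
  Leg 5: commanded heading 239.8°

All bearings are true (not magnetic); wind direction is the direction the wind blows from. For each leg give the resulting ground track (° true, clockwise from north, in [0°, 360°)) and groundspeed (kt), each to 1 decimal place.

Leg 1: heading 119.8°; drift -5.7° → track 114.1°, groundspeed 167.8 kt
Leg 2: heading 117.7°; drift -5.4° → track 112.3°, groundspeed 168.3 kt
Leg 3: heading 292.6°; drift +6.6° → track 299.2°, groundspeed 120.5 kt
Leg 4: heading 326.7°; drift +10.8° → track 337.5°, groundspeed 134.1 kt
Leg 5: heading 239.8°; drift -5.4° → track 234.4°, groundspeed 119.0 kt

Leg 1: track=114.1°, groundspeed=167.8 kt
Leg 2: track=112.3°, groundspeed=168.3 kt
Leg 3: track=299.2°, groundspeed=120.5 kt
Leg 4: track=337.5°, groundspeed=134.1 kt
Leg 5: track=234.4°, groundspeed=119.0 kt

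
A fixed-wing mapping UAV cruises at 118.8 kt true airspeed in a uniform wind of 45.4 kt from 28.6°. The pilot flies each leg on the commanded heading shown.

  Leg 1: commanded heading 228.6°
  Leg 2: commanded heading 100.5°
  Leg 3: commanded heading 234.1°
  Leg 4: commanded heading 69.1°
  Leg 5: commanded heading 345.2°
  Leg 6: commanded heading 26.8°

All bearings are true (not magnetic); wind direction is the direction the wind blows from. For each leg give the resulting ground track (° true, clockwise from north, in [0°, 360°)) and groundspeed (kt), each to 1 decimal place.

Leg 1: track=223.1°, groundspeed=162.2 kt
Leg 2: track=122.9°, groundspeed=113.2 kt
Leg 3: track=227.1°, groundspeed=161.0 kt
Leg 4: track=88.4°, groundspeed=89.3 kt
Leg 5: track=325.2°, groundspeed=91.3 kt
Leg 6: track=25.7°, groundspeed=73.4 kt

Leg 1: heading 228.6°; drift -5.5° → track 223.1°, groundspeed 162.2 kt
Leg 2: heading 100.5°; drift +22.4° → track 122.9°, groundspeed 113.2 kt
Leg 3: heading 234.1°; drift -7.0° → track 227.1°, groundspeed 161.0 kt
Leg 4: heading 69.1°; drift +19.3° → track 88.4°, groundspeed 89.3 kt
Leg 5: heading 345.2°; drift -20.0° → track 325.2°, groundspeed 91.3 kt
Leg 6: heading 26.8°; drift -1.1° → track 25.7°, groundspeed 73.4 kt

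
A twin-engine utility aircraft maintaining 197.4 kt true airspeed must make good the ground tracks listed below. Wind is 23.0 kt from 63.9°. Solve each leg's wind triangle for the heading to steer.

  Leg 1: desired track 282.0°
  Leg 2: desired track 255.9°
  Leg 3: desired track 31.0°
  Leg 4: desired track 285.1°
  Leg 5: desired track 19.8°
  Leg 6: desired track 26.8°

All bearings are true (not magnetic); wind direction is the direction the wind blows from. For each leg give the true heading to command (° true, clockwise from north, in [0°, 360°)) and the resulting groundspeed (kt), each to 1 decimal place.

Leg 1: desired track 282.0°; wind correction +4.1° → command heading 286.1°, groundspeed 215.0 kt
Leg 2: desired track 255.9°; wind correction +1.4° → command heading 257.3°, groundspeed 219.8 kt
Leg 3: desired track 31.0°; wind correction +3.6° → command heading 34.6°, groundspeed 177.7 kt
Leg 4: desired track 285.1°; wind correction +4.4° → command heading 289.5°, groundspeed 214.1 kt
Leg 5: desired track 19.8°; wind correction +4.7° → command heading 24.5°, groundspeed 180.2 kt
Leg 6: desired track 26.8°; wind correction +4.0° → command heading 30.8°, groundspeed 178.6 kt

Leg 1: heading=286.1°, groundspeed=215.0 kt
Leg 2: heading=257.3°, groundspeed=219.8 kt
Leg 3: heading=34.6°, groundspeed=177.7 kt
Leg 4: heading=289.5°, groundspeed=214.1 kt
Leg 5: heading=24.5°, groundspeed=180.2 kt
Leg 6: heading=30.8°, groundspeed=178.6 kt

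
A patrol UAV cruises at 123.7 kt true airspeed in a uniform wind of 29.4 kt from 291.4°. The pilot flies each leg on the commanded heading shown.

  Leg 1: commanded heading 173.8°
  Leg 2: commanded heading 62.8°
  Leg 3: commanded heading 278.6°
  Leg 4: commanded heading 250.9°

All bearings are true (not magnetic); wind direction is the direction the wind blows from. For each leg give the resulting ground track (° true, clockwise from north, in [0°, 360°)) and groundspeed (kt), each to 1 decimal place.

Leg 1: heading 173.8°; drift -10.7° → track 163.1°, groundspeed 139.8 kt
Leg 2: heading 62.8°; drift +8.8° → track 71.6°, groundspeed 144.8 kt
Leg 3: heading 278.6°; drift -3.9° → track 274.7°, groundspeed 95.3 kt
Leg 4: heading 250.9°; drift -10.7° → track 240.2°, groundspeed 103.1 kt

Leg 1: track=163.1°, groundspeed=139.8 kt
Leg 2: track=71.6°, groundspeed=144.8 kt
Leg 3: track=274.7°, groundspeed=95.3 kt
Leg 4: track=240.2°, groundspeed=103.1 kt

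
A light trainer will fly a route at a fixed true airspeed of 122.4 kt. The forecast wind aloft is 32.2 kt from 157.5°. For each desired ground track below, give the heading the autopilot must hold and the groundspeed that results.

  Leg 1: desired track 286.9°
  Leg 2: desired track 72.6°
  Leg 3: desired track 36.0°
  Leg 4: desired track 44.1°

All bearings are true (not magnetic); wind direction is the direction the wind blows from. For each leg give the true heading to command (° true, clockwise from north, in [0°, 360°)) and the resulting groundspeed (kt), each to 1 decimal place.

Leg 1: heading=275.2°, groundspeed=140.3 kt
Leg 2: heading=87.8°, groundspeed=115.3 kt
Leg 3: heading=49.0°, groundspeed=136.1 kt
Leg 4: heading=58.1°, groundspeed=131.6 kt

Leg 1: desired track 286.9°; wind correction -11.7° → command heading 275.2°, groundspeed 140.3 kt
Leg 2: desired track 72.6°; wind correction +15.2° → command heading 87.8°, groundspeed 115.3 kt
Leg 3: desired track 36.0°; wind correction +13.0° → command heading 49.0°, groundspeed 136.1 kt
Leg 4: desired track 44.1°; wind correction +14.0° → command heading 58.1°, groundspeed 131.6 kt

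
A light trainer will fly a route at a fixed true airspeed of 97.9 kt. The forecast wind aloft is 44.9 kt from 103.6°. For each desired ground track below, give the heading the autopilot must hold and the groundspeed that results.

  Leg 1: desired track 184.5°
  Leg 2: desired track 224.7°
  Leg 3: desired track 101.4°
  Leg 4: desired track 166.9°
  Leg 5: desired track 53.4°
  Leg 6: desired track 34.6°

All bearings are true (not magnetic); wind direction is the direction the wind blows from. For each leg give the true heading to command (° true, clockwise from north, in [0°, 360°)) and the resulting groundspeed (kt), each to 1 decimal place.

Leg 1: heading=157.6°, groundspeed=80.2 kt
Leg 2: heading=201.6°, groundspeed=113.2 kt
Leg 3: heading=102.4°, groundspeed=53.0 kt
Leg 4: heading=142.7°, groundspeed=69.1 kt
Leg 5: heading=74.0°, groundspeed=62.9 kt
Leg 6: heading=60.0°, groundspeed=72.4 kt

Leg 1: desired track 184.5°; wind correction -26.9° → command heading 157.6°, groundspeed 80.2 kt
Leg 2: desired track 224.7°; wind correction -23.1° → command heading 201.6°, groundspeed 113.2 kt
Leg 3: desired track 101.4°; wind correction +1.0° → command heading 102.4°, groundspeed 53.0 kt
Leg 4: desired track 166.9°; wind correction -24.2° → command heading 142.7°, groundspeed 69.1 kt
Leg 5: desired track 53.4°; wind correction +20.6° → command heading 74.0°, groundspeed 62.9 kt
Leg 6: desired track 34.6°; wind correction +25.4° → command heading 60.0°, groundspeed 72.4 kt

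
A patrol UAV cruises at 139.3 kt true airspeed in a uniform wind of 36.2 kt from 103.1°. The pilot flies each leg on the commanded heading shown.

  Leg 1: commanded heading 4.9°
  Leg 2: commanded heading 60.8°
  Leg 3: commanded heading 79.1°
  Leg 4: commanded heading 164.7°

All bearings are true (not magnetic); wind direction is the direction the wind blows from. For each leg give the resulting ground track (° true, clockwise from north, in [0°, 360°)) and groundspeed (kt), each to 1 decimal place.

Leg 1: heading 4.9°; drift -13.9° → track 351.0°, groundspeed 148.8 kt
Leg 2: heading 60.8°; drift -12.2° → track 48.6°, groundspeed 115.1 kt
Leg 3: heading 79.1°; drift -7.9° → track 71.2°, groundspeed 107.2 kt
Leg 4: heading 164.7°; drift +14.6° → track 179.3°, groundspeed 126.2 kt

Leg 1: track=351.0°, groundspeed=148.8 kt
Leg 2: track=48.6°, groundspeed=115.1 kt
Leg 3: track=71.2°, groundspeed=107.2 kt
Leg 4: track=179.3°, groundspeed=126.2 kt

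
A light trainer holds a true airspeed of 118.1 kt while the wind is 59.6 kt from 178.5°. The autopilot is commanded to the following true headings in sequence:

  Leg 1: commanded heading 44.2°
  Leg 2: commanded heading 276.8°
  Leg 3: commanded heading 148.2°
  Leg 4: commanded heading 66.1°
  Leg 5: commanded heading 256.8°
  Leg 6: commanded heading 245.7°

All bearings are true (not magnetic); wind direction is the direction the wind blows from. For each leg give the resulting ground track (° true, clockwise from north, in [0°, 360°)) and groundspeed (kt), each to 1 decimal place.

Leg 1: heading 44.2°; drift -15.0° → track 29.2°, groundspeed 165.3 kt
Leg 2: heading 276.8°; drift +25.0° → track 301.8°, groundspeed 139.8 kt
Leg 3: heading 148.2°; drift -24.3° → track 123.9°, groundspeed 73.1 kt
Leg 4: heading 66.1°; drift -21.4° → track 44.7°, groundspeed 151.2 kt
Leg 5: heading 256.8°; drift +28.8° → track 285.6°, groundspeed 121.0 kt
Leg 6: heading 245.7°; drift +30.0° → track 275.7°, groundspeed 109.7 kt

Leg 1: track=29.2°, groundspeed=165.3 kt
Leg 2: track=301.8°, groundspeed=139.8 kt
Leg 3: track=123.9°, groundspeed=73.1 kt
Leg 4: track=44.7°, groundspeed=151.2 kt
Leg 5: track=285.6°, groundspeed=121.0 kt
Leg 6: track=275.7°, groundspeed=109.7 kt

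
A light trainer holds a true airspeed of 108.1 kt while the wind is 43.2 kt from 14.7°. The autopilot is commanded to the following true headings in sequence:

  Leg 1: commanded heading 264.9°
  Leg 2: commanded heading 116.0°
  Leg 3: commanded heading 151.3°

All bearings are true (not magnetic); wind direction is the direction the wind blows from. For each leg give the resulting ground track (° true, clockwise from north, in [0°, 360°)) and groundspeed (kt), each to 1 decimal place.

Leg 1: heading 264.9°; drift -18.3° → track 246.6°, groundspeed 129.3 kt
Leg 2: heading 116.0°; drift +20.0° → track 136.0°, groundspeed 124.0 kt
Leg 3: heading 151.3°; drift +12.0° → track 163.3°, groundspeed 142.6 kt

Leg 1: track=246.6°, groundspeed=129.3 kt
Leg 2: track=136.0°, groundspeed=124.0 kt
Leg 3: track=163.3°, groundspeed=142.6 kt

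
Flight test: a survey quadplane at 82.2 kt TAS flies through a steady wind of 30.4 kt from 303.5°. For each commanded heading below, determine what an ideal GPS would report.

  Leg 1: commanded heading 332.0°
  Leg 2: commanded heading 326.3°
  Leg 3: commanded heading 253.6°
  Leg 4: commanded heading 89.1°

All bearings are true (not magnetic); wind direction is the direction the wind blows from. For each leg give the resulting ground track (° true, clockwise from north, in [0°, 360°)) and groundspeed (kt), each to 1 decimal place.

Leg 1: heading 332.0°; drift +14.7° → track 346.7°, groundspeed 57.3 kt
Leg 2: heading 326.3°; drift +12.3° → track 338.6°, groundspeed 55.4 kt
Leg 3: heading 253.6°; drift -20.4° → track 233.2°, groundspeed 66.8 kt
Leg 4: heading 89.1°; drift +9.1° → track 98.2°, groundspeed 108.6 kt

Leg 1: track=346.7°, groundspeed=57.3 kt
Leg 2: track=338.6°, groundspeed=55.4 kt
Leg 3: track=233.2°, groundspeed=66.8 kt
Leg 4: track=98.2°, groundspeed=108.6 kt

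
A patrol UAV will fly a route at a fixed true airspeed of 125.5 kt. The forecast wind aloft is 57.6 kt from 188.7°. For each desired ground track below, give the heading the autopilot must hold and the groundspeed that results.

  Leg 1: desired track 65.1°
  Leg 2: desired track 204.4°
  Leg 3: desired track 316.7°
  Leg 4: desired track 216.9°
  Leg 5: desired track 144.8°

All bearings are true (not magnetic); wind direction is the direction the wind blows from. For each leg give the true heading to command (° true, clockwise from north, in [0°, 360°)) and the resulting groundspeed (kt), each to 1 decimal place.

Leg 1: heading=87.6°, groundspeed=147.8 kt
Leg 2: heading=197.3°, groundspeed=69.1 kt
Leg 3: heading=295.5°, groundspeed=152.5 kt
Leg 4: heading=204.4°, groundspeed=71.7 kt
Leg 5: heading=163.4°, groundspeed=77.5 kt

Leg 1: desired track 65.1°; wind correction +22.5° → command heading 87.6°, groundspeed 147.8 kt
Leg 2: desired track 204.4°; wind correction -7.1° → command heading 197.3°, groundspeed 69.1 kt
Leg 3: desired track 316.7°; wind correction -21.2° → command heading 295.5°, groundspeed 152.5 kt
Leg 4: desired track 216.9°; wind correction -12.5° → command heading 204.4°, groundspeed 71.7 kt
Leg 5: desired track 144.8°; wind correction +18.6° → command heading 163.4°, groundspeed 77.5 kt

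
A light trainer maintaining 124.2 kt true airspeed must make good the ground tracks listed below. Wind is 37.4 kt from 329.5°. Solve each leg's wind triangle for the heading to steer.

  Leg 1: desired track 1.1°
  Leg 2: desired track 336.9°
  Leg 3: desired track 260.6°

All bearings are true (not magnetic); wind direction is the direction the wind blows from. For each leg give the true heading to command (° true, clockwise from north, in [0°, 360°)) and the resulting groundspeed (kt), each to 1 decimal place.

Leg 1: heading=352.0°, groundspeed=90.8 kt
Leg 2: heading=334.7°, groundspeed=87.0 kt
Leg 3: heading=276.9°, groundspeed=105.7 kt

Leg 1: desired track 1.1°; wind correction -9.1° → command heading 352.0°, groundspeed 90.8 kt
Leg 2: desired track 336.9°; wind correction -2.2° → command heading 334.7°, groundspeed 87.0 kt
Leg 3: desired track 260.6°; wind correction +16.3° → command heading 276.9°, groundspeed 105.7 kt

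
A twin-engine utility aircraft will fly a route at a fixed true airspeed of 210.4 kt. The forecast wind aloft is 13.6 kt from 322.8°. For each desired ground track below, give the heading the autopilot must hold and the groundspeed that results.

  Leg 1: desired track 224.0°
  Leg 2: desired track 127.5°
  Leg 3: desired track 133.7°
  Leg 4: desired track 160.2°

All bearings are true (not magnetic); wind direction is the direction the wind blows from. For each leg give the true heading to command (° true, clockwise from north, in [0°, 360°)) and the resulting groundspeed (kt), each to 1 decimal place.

Leg 1: desired track 224.0°; wind correction +3.7° → command heading 227.7°, groundspeed 212.1 kt
Leg 2: desired track 127.5°; wind correction -1.0° → command heading 126.5°, groundspeed 223.5 kt
Leg 3: desired track 133.7°; wind correction -0.6° → command heading 133.1°, groundspeed 223.8 kt
Leg 4: desired track 160.2°; wind correction +1.1° → command heading 161.3°, groundspeed 223.3 kt

Leg 1: heading=227.7°, groundspeed=212.1 kt
Leg 2: heading=126.5°, groundspeed=223.5 kt
Leg 3: heading=133.1°, groundspeed=223.8 kt
Leg 4: heading=161.3°, groundspeed=223.3 kt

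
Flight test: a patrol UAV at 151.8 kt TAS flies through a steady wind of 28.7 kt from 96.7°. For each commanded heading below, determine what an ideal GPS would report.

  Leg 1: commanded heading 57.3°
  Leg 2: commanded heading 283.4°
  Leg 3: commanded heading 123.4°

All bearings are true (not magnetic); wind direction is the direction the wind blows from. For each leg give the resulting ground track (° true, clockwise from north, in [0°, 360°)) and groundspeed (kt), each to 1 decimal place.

Leg 1: heading 57.3°; drift -8.0° → track 49.3°, groundspeed 130.9 kt
Leg 2: heading 283.4°; drift -1.1° → track 282.3°, groundspeed 180.3 kt
Leg 3: heading 123.4°; drift +5.8° → track 129.2°, groundspeed 126.8 kt

Leg 1: track=49.3°, groundspeed=130.9 kt
Leg 2: track=282.3°, groundspeed=180.3 kt
Leg 3: track=129.2°, groundspeed=126.8 kt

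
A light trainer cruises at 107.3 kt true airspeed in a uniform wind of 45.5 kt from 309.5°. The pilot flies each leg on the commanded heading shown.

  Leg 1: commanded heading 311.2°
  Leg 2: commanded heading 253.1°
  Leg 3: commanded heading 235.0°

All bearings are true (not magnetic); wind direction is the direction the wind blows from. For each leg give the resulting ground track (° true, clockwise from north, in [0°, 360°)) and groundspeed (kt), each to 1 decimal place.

Leg 1: track=312.5°, groundspeed=61.8 kt
Leg 2: track=228.3°, groundspeed=90.4 kt
Leg 3: track=210.3°, groundspeed=104.8 kt

Leg 1: heading 311.2°; drift +1.3° → track 312.5°, groundspeed 61.8 kt
Leg 2: heading 253.1°; drift -24.8° → track 228.3°, groundspeed 90.4 kt
Leg 3: heading 235.0°; drift -24.7° → track 210.3°, groundspeed 104.8 kt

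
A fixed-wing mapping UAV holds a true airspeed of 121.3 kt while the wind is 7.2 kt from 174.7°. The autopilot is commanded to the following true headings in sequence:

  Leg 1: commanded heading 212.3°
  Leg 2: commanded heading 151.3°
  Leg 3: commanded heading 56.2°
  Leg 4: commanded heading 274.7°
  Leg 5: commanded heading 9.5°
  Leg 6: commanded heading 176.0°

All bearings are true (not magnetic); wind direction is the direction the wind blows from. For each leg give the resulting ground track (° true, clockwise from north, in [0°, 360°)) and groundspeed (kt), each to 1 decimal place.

Leg 1: track=214.5°, groundspeed=115.7 kt
Leg 2: track=149.9°, groundspeed=114.7 kt
Leg 3: track=53.3°, groundspeed=124.9 kt
Leg 4: track=278.0°, groundspeed=122.8 kt
Leg 5: track=8.7°, groundspeed=128.3 kt
Leg 6: track=176.1°, groundspeed=114.1 kt

Leg 1: heading 212.3°; drift +2.2° → track 214.5°, groundspeed 115.7 kt
Leg 2: heading 151.3°; drift -1.4° → track 149.9°, groundspeed 114.7 kt
Leg 3: heading 56.2°; drift -2.9° → track 53.3°, groundspeed 124.9 kt
Leg 4: heading 274.7°; drift +3.3° → track 278.0°, groundspeed 122.8 kt
Leg 5: heading 9.5°; drift -0.8° → track 8.7°, groundspeed 128.3 kt
Leg 6: heading 176.0°; drift +0.1° → track 176.1°, groundspeed 114.1 kt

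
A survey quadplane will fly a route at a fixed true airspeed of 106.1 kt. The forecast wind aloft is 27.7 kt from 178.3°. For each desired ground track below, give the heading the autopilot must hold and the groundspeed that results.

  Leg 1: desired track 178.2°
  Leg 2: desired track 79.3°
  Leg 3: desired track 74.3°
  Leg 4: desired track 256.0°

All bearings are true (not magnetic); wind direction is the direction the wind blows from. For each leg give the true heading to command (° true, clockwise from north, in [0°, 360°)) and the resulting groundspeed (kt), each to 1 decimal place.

Leg 1: heading=178.2°, groundspeed=78.4 kt
Leg 2: heading=94.2°, groundspeed=106.8 kt
Leg 3: heading=89.0°, groundspeed=109.3 kt
Leg 4: heading=241.2°, groundspeed=96.7 kt

Leg 1: desired track 178.2°; wind correction +0.0° → command heading 178.2°, groundspeed 78.4 kt
Leg 2: desired track 79.3°; wind correction +14.9° → command heading 94.2°, groundspeed 106.8 kt
Leg 3: desired track 74.3°; wind correction +14.7° → command heading 89.0°, groundspeed 109.3 kt
Leg 4: desired track 256.0°; wind correction -14.8° → command heading 241.2°, groundspeed 96.7 kt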